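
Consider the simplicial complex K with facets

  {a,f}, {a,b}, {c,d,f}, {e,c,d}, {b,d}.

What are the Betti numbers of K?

Order the vertices as a < b < c < d < e < f. Listing each simplex with vertices in this order, K has dimension 2 with simplices:

  0-simplices (6): a, b, c, d, e, f
  1-simplices (8): ab, af, bd, cd, ce, cf, de, df
  2-simplices (2): cde, cdf

giving chain groups C_0 ≅ Z^6, C_1 ≅ Z^8, C_2 ≅ Z^2.

Boundary ∂_1: C_1 → C_0 maps an edge to its endpoints' difference, ∂[p,q] = q − p.
As a 6×8 matrix over Z this has rank 5, with invariant factors (1,1,1,1,1).

The boundary map ∂_2: C_2 → C_1 acts by ∂[p,q,r] = [q,r] − [p,r] + [p,q]. For instance
  ∂cdf = df − cf + cd,
  ∂cde = de − ce + cd.
As a 8×2 matrix over Z this has rank 2, with invariant factors (1,1).

From H_k ≅ ker(∂_k) / im(∂_{k+1}) we obtain:

  H_0: rank C_0 − rank ∂_1 = 6 − 5 = 1, and the invariant factors of ∂_1 are all 1, so H_0 = Z.
  H_1: rank ker ∂_1 − rank ∂_2 = (8 − 5) − 2 = 1, and the invariant factors of ∂_2 are all 1, so H_1 = Z.
  H_2: rank ker ∂_2 − rank ∂_3 = (2 − 2) − 0 = 0, and there is no ∂_3, so H_2 = 0.

As a check, the Euler characteristic is 6 − 8 + 2 = 0, which agrees with 1 − 1 + 0 = 0.

Hence the Betti numbers are b_0 = 1, b_1 = 1, b_2 = 0.

b_0 = 1, b_1 = 1, b_2 = 0.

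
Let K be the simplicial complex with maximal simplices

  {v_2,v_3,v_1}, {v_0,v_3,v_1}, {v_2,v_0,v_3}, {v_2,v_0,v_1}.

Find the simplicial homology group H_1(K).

Fix the vertex order v_0 < v_1 < v_2 < v_3 and write every simplex with vertices in increasing order. Then dim K = 2 and the simplices of K are:

  0-simplices (4): [v_0], [v_1], [v_2], [v_3]
  1-simplices (6): [v_0,v_1], [v_0,v_2], [v_0,v_3], [v_1,v_2], [v_1,v_3], [v_2,v_3]
  2-simplices (4): [v_0,v_1,v_2], [v_0,v_1,v_3], [v_0,v_2,v_3], [v_1,v_2,v_3]

so the chain groups are C_0 ≅ Z^4, C_1 ≅ Z^6, C_2 ≅ Z^4.

Boundary ∂_1: C_1 → C_0 sends each edge [p,q] (with p < q) to q − p.
As a 4×6 matrix over Z this has rank 3, with invariant factors (1,1,1).

The boundary map ∂_2: C_2 → C_1 maps a triangle to the signed sum of its edges. For instance
  ∂[v_0,v_1,v_3] = [v_1,v_3] − [v_0,v_3] + [v_0,v_1],
  ∂[v_0,v_1,v_2] = [v_1,v_2] − [v_0,v_2] + [v_0,v_1].
As a 6×4 matrix over Z this has rank 3, with invariant factors (1,1,1).

Computing H_k = (kernel of ∂_k) / (image of ∂_{k+1}):

  H_1: rank ker ∂_1 − rank ∂_2 = (6 − 3) − 3 = 0, and the invariant factors of ∂_2 are all 1, so H_1 ≅ 0.

H_1 = 0.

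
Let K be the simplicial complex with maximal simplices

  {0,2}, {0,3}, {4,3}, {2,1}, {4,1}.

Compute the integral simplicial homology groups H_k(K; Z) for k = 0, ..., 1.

K has 5 vertices, 5 edges.
rank ∂_0 = 0, rank ∂_1 = 4 ⇒ b_0 = 5 − 0 − 4 = 1; all invariant factors of ∂_1 are 1 so no torsion. So H_0 ≅ Z.
rank ∂_1 = 4, rank ∂_2 = 0 ⇒ b_1 = 5 − 4 − 0 = 1. So H_1 ≅ Z.

H_0 ≅ Z,  H_1 ≅ Z.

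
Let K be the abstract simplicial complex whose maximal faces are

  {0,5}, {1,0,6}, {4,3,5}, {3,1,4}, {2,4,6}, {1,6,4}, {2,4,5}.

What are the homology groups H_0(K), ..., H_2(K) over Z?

H_0 = Z,  H_1 = Z,  H_2 = 0.

K has 7 vertices, 13 edges, 6 triangles.
rank ∂_0 = 0, rank ∂_1 = 6 ⇒ b_0 = 7 − 0 − 6 = 1; all invariant factors of ∂_1 are 1 so no torsion. So H_0 ≅ Z.
rank ∂_1 = 6, rank ∂_2 = 6 ⇒ b_1 = 13 − 6 − 6 = 1; all invariant factors of ∂_2 are 1 so no torsion. So H_1 ≅ Z.
rank ∂_2 = 6, rank ∂_3 = 0 ⇒ b_2 = 6 − 6 − 0 = 0. So H_2 ≅ 0.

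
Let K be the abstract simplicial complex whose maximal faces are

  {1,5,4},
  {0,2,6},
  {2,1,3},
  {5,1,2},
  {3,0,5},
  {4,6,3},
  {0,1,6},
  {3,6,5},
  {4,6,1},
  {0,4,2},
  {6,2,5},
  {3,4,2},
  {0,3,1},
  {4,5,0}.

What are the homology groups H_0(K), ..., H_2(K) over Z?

H_0 ≅ Z,  H_1 ≅ Z^2,  H_2 ≅ Z.

Fix the vertex order 0 < 1 < 2 < 3 < 4 < 5 < 6 and write every simplex with vertices in increasing order. Then dim K = 2 and the simplices of K are:

  0-simplices (7): [0], [1], [2], [3], [4], [5], [6]
  1-simplices (21): [0,1], [0,2], [0,3], [0,4], [0,5], [0,6], [1,2], [1,3], [1,4], [1,5], [1,6], [2,3], [2,4], [2,5], [2,6], [3,4], [3,5], [3,6], [4,5], [4,6], [5,6]
  2-simplices (14): [0,1,3], [0,1,6], [0,2,4], [0,2,6], [0,3,5], [0,4,5], [1,2,3], [1,2,5], [1,4,5], [1,4,6], [2,3,4], [2,5,6], [3,4,6], [3,5,6]

Hence C_0 ≅ Z^7, C_1 ≅ Z^21, C_2 ≅ Z^14.

The boundary map ∂_1: C_1 → C_0 sends each edge [p,q] (with p < q) to q − p.
The 7×21 boundary matrix has rank 6 and Smith normal form diag(1,1,1,1,1,1).

Boundary ∂_2: C_2 → C_1 sends each 2-simplex [p,q,r] to [q,r] − [p,r] + [p,q]. For instance
  ∂[1,2,3] = [2,3] − [1,3] + [1,2],
  ∂[0,3,5] = [3,5] − [0,5] + [0,3].
This gives a 21×14 integer matrix of rank 13; reducing to Smith normal form yields diagonal entries (1,1,1,1,1,1,1,1,1,1,1,1,1).

Reading off H_k = ker ∂_k / im ∂_{k+1}:

  H_0: rank C_0 − rank ∂_1 = 7 − 6 = 1, and the invariant factors of ∂_1 are all 1, so H_0 ≅ Z.
  H_1: rank ker ∂_1 − rank ∂_2 = (21 − 6) − 13 = 2, and the invariant factors of ∂_2 are all 1, so H_1 ≅ Z^2.
  H_2: rank ker ∂_2 − rank ∂_3 = (14 − 13) − 0 = 1, and there is no ∂_3, so H_2 ≅ Z.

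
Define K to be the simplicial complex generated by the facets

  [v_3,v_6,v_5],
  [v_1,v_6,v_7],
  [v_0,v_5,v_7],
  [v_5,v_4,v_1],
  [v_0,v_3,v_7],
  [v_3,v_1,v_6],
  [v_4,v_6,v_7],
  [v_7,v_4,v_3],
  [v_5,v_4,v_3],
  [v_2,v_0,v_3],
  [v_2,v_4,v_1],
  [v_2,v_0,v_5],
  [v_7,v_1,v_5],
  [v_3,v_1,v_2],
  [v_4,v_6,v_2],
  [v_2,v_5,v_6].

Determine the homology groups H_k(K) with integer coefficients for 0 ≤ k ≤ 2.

H_0 = Z,  H_1 = Z^2,  H_2 = Z.

Take the total order v_0 < v_1 < v_2 < v_3 < v_4 < v_5 < v_6 < v_7 on the vertex set. Then K (dimension 2) consists of the simplices:

  0-simplices (8): [v_0], [v_1], [v_2], [v_3], [v_4], [v_5], [v_6], [v_7]
  1-simplices (24): (24 of them)
  2-simplices (16): (16 of them)

giving chain groups C_0 ≅ Z^8, C_1 ≅ Z^24, C_2 ≅ Z^16.

Boundary ∂_1: C_1 → C_0 maps an edge to its endpoints' difference, ∂[p,q] = q − p. For instance
  ∂[v_2,v_3] = [v_3] − [v_2].
The resulting 8×24 matrix has rank 7, and its Smith normal form has invariant factors (1,1,1,1,1,1,1).

Boundary ∂_2: C_2 → C_1 sends each 2-simplex [p,q,r] to [q,r] − [p,r] + [p,q]. For instance
  ∂[v_0,v_2,v_3] = [v_2,v_3] − [v_0,v_3] + [v_0,v_2],
  ∂[v_1,v_4,v_5] = [v_4,v_5] − [v_1,v_5] + [v_1,v_4].
As a 24×16 matrix over Z this has rank 15, with invariant factors (1,1,1,1,1,1,1,1,1,1,1,1,1,1,1).

Reading off H_k = ker ∂_k / im ∂_{k+1}:

  H_0: rank C_0 − rank ∂_1 = 8 − 7 = 1, and the invariant factors of ∂_1 are all 1, so H_0 = Z.
  H_1: rank ker ∂_1 − rank ∂_2 = (24 − 7) − 15 = 2, and the invariant factors of ∂_2 are all 1, so H_1 = Z^2.
  H_2: rank ker ∂_2 − rank ∂_3 = (16 − 15) − 0 = 1, and there is no ∂_3, so H_2 = Z.

As a check, the Euler characteristic is 8 − 24 + 16 = 0, which agrees with 1 − 2 + 1 = 0.
(K is a triangulation of the torus T^2.)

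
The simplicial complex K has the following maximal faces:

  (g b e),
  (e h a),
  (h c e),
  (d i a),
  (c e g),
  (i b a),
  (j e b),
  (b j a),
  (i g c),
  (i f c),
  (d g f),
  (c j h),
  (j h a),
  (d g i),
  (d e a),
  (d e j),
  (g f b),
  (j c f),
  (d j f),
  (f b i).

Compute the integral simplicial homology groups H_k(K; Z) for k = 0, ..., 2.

Fix the vertex order a < b < c < d < e < f < g < h < i < j and write every simplex with vertices in increasing order. Then dim K = 2 and the simplices of K are:

  0-simplices (10): a, b, c, d, e, f, g, h, i, j
  1-simplices (30): ab, ad, ae, ah, ai, aj, be, bf, bg, bi, bj, ce, cf, cg, ch, ci, cj, de, df, dg, di, dj, eg, eh, ej, fg, fi, fj, gi, hj
  2-simplices (20): abi, abj, ade, adi, aeh, ahj, beg, bej, bfg, bfi, ceg, ceh, cfi, cfj, cgi, chj, dej, dfg, dfj, dgi

so the chain groups are C_0 ≅ Z^10, C_1 ≅ Z^30, C_2 ≅ Z^20.

Boundary ∂_1: C_1 → C_0 sends each edge [p,q] (with p < q) to q − p.
The 10×30 boundary matrix has rank 9 and Smith normal form diag(1,1,1,1,1,1,1,1,1).

∂_2: C_2 → C_1 acts by ∂[p,q,r] = [q,r] − [p,r] + [p,q]. For instance
  ∂bfi = fi − bi + bf,
  ∂chj = hj − cj + ch.
The 30×20 boundary matrix has rank 20 and Smith normal form diag(1,1,1,1,1,1,1,1,1,1,1,1,1,1,1,1,1,1,1,2).

Now H_k = ker ∂_k / im ∂_{k+1}, so:

  H_0: rank C_0 − rank ∂_1 = 10 − 9 = 1, and the invariant factors of ∂_1 are all 1, so H_0 ≅ Z.
  H_1: rank ker ∂_1 − rank ∂_2 = (30 − 9) − 20 = 1, and ∂_2 has invariant factor 2 > 1, so H_1 ≅ Z ⊕ Z/2.
  H_2: rank ker ∂_2 − rank ∂_3 = (20 − 20) − 0 = 0, and there is no ∂_3, so H_2 ≅ 0.

As a check, the Euler characteristic is 10 − 30 + 20 = 0, which agrees with 1 − 1 + 0 = 0.

H_0 = Z,  H_1 = Z ⊕ Z/2,  H_2 = 0.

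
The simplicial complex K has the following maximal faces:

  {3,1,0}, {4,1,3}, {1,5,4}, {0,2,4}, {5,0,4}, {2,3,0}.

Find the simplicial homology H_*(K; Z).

K has 6 vertices, 12 edges, 6 triangles.
rank ∂_0 = 0, rank ∂_1 = 5 ⇒ b_0 = 6 − 0 − 5 = 1; all invariant factors of ∂_1 are 1 so no torsion. So H_0 ≅ Z.
rank ∂_1 = 5, rank ∂_2 = 6 ⇒ b_1 = 12 − 5 − 6 = 1; all invariant factors of ∂_2 are 1 so no torsion. So H_1 ≅ Z.
rank ∂_2 = 6, rank ∂_3 = 0 ⇒ b_2 = 6 − 6 − 0 = 0. So H_2 ≅ 0.

H_0 = Z,  H_1 = Z,  H_2 = 0.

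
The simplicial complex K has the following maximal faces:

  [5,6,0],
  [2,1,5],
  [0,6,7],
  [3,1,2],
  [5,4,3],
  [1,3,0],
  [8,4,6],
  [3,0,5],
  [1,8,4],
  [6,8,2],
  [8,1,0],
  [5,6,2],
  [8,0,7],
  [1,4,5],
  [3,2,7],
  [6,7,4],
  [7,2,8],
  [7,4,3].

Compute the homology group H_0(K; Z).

We work with the vertex ordering 0 < 1 < 2 < 3 < 4 < 5 < 6 < 7 < 8. The simplices of K, each written with vertices in increasing order, are:

  0-simplices (9): [0], [1], [2], [3], [4], [5], [6], [7], [8]
  1-simplices (27): (27 of them)
  2-simplices (18): [0,1,3], [0,1,8], [0,3,5], [0,5,6], [0,6,7], [0,7,8], [1,2,3], [1,2,5], [1,4,5], [1,4,8], [2,3,7], [2,5,6], [2,6,8], [2,7,8], [3,4,5], [3,4,7], [4,6,7], [4,6,8]

giving chain groups C_0 ≅ Z^9, C_1 ≅ Z^27, C_2 ≅ Z^18.

∂_1: C_1 → C_0 sends each edge [p,q] (with p < q) to q − p. For instance
  ∂[0,1] = [1] − [0].
The resulting 9×27 matrix has rank 8, and its Smith normal form has invariant factors (1,1,1,1,1,1,1,1).

∂_2: C_2 → C_1 acts by ∂[p,q,r] = [q,r] − [p,r] + [p,q]. For instance
  ∂[2,3,7] = [3,7] − [2,7] + [2,3],
  ∂[0,1,8] = [1,8] − [0,8] + [0,1].
The 27×18 boundary matrix has rank 18 and Smith normal form diag(1,1,1,1,1,1,1,1,1,1,1,1,1,1,1,1,1,2).

Now H_k = ker ∂_k / im ∂_{k+1}, so:

  H_0: rank C_0 − rank ∂_1 = 9 − 8 = 1, and the invariant factors of ∂_1 are all 1, so H_0 ≅ Z.

(K is a triangulation of the Klein bottle.)

H_0 = Z.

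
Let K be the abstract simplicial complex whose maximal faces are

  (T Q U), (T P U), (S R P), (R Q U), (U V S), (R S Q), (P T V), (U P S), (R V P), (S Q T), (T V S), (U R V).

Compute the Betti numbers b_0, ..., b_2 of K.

b_0 = 1, b_1 = 0, b_2 = 0.

Fix the vertex order P < Q < R < S < T < U < V and write every simplex with vertices in increasing order. Then dim K = 2 and the simplices of K are:

  0-simplices (7): P, Q, R, S, T, U, V
  1-simplices (18): PR, PS, PT, PU, PV, QR, QS, QT, QU, RS, RU, RV, ST, SU, SV, TU, TV, UV
  2-simplices (12): PRS, PRV, PSU, PTU, PTV, QRS, QRU, QST, QTU, RUV, STV, SUV

so the chain groups are C_0 ≅ Z^7, C_1 ≅ Z^18, C_2 ≅ Z^12.

Boundary ∂_1: C_1 → C_0 is given by ∂[p,q] = [q] − [p].
The resulting 7×18 matrix has rank 6, and its Smith normal form has invariant factors (1,1,1,1,1,1).

∂_2: C_2 → C_1 maps a triangle to the signed sum of its edges. For instance
  ∂RUV = UV − RV + RU,
  ∂QST = ST − QT + QS.
The 18×12 boundary matrix has rank 12 and Smith normal form diag(1,1,1,1,1,1,1,1,1,1,1,2).

From H_k ≅ ker(∂_k) / im(∂_{k+1}) we obtain:

  H_0: rank C_0 − rank ∂_1 = 7 − 6 = 1, and the invariant factors of ∂_1 are all 1, so H_0 = Z.
  H_1: rank ker ∂_1 − rank ∂_2 = (18 − 6) − 12 = 0, and ∂_2 has invariant factor 2 > 1, so H_1 = Z/2Z.
  H_2: rank ker ∂_2 − rank ∂_3 = (12 − 12) − 0 = 0, and there is no ∂_3, so H_2 = 0.

As a check, the Euler characteristic is 7 − 18 + 12 = 1, which agrees with 1 − 0 + 0 = 1.
(K is a triangulation of the real projective plane RP^2.)

Hence the Betti numbers are b_0 = 1, b_1 = 0, b_2 = 0.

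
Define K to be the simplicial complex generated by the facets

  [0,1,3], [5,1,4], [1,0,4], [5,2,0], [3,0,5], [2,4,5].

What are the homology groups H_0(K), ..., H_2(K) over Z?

H_0 ≅ Z,  H_1 ≅ Z,  H_2 = 0.

Fix the vertex order 0 < 1 < 2 < 3 < 4 < 5 and write every simplex with vertices in increasing order. Then dim K = 2 and the simplices of K are:

  0-simplices (6): [0], [1], [2], [3], [4], [5]
  1-simplices (12): [0,1], [0,2], [0,3], [0,4], [0,5], [1,3], [1,4], [1,5], [2,4], [2,5], [3,5], [4,5]
  2-simplices (6): [0,1,3], [0,1,4], [0,2,5], [0,3,5], [1,4,5], [2,4,5]

giving chain groups C_0 ≅ Z^6, C_1 ≅ Z^12, C_2 ≅ Z^6.

∂_1: C_1 → C_0 is given by ∂[p,q] = [q] − [p]. For instance
  ∂[4,5] = [5] − [4].
This gives a 6×12 integer matrix of rank 5; reducing to Smith normal form yields diagonal entries (1,1,1,1,1).

The boundary map ∂_2: C_2 → C_1 maps a triangle to the signed sum of its edges. For instance
  ∂[0,1,3] = [1,3] − [0,3] + [0,1],
  ∂[0,1,4] = [1,4] − [0,4] + [0,1].
The 12×6 boundary matrix has rank 6 and Smith normal form diag(1,1,1,1,1,1).

From H_k ≅ ker(∂_k) / im(∂_{k+1}) we obtain:

  H_0: rank C_0 − rank ∂_1 = 6 − 5 = 1, and the invariant factors of ∂_1 are all 1, so H_0 = Z.
  H_1: rank ker ∂_1 − rank ∂_2 = (12 − 5) − 6 = 1, and the invariant factors of ∂_2 are all 1, so H_1 = Z.
  H_2: rank ker ∂_2 − rank ∂_3 = (6 − 6) − 0 = 0, and there is no ∂_3, so H_2 = 0.

As a check, the Euler characteristic is 6 − 12 + 6 = 0, which agrees with 1 − 1 + 0 = 0.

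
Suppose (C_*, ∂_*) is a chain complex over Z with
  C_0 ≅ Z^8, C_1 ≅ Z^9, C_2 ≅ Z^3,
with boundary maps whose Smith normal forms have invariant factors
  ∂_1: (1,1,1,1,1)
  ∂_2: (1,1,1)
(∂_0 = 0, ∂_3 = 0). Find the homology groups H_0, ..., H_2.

H_0 ≅ Z^3,  H_1 ≅ Z,  H_2 = 0.

H_0: b_0 = 8 − 0 − 5 = 3; torsion from ∂_1 factors > 1: none. So H_0 ≅ Z^3.
H_1: b_1 = 9 − 5 − 3 = 1; torsion from ∂_2 factors > 1: none. So H_1 ≅ Z.
H_2: b_2 = 3 − 3 − 0 = 0; torsion from ∂_3 factors > 1: none. So H_2 ≅ 0.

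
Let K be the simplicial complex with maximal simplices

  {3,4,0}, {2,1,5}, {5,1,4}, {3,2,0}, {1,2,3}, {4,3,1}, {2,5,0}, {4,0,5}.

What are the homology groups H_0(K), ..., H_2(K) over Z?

We work with the vertex ordering 0 < 1 < 2 < 3 < 4 < 5. The simplices of K, each written with vertices in increasing order, are:

  0-simplices (6): [0], [1], [2], [3], [4], [5]
  1-simplices (12): [0,2], [0,3], [0,4], [0,5], [1,2], [1,3], [1,4], [1,5], [2,3], [2,5], [3,4], [4,5]
  2-simplices (8): [0,2,3], [0,2,5], [0,3,4], [0,4,5], [1,2,3], [1,2,5], [1,3,4], [1,4,5]

Hence C_0 ≅ Z^6, C_1 ≅ Z^12, C_2 ≅ Z^8.

Boundary ∂_1: C_1 → C_0 is given by ∂[p,q] = [q] − [p].
The resulting 6×12 matrix has rank 5, and its Smith normal form has invariant factors (1,1,1,1,1).

Boundary ∂_2: C_2 → C_1 maps a triangle to the signed sum of its edges. For instance
  ∂[0,2,3] = [2,3] − [0,3] + [0,2],
  ∂[1,2,3] = [2,3] − [1,3] + [1,2].
As a 12×8 matrix over Z this has rank 7, with invariant factors (1,1,1,1,1,1,1).

From H_k ≅ ker(∂_k) / im(∂_{k+1}) we obtain:

  H_0: rank C_0 − rank ∂_1 = 6 − 5 = 1, and the invariant factors of ∂_1 are all 1, so H_0 ≅ Z.
  H_1: rank ker ∂_1 − rank ∂_2 = (12 − 5) − 7 = 0, and the invariant factors of ∂_2 are all 1, so H_1 ≅ 0.
  H_2: rank ker ∂_2 − rank ∂_3 = (8 − 7) − 0 = 1, and there is no ∂_3, so H_2 ≅ Z.

As a check, the Euler characteristic is 6 − 12 + 8 = 2, which agrees with 1 − 0 + 1 = 2.

H_0 = Z,  H_1 = 0,  H_2 = Z.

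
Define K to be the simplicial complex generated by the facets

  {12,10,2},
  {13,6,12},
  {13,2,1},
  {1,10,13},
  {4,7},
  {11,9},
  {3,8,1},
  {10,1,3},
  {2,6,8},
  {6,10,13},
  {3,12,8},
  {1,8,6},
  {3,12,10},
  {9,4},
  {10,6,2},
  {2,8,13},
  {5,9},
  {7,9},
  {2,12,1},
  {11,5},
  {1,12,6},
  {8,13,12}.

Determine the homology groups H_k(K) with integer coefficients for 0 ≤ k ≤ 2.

Take the total order 1 < 2 < 3 < 4 < 5 < 6 < 7 < 8 < 9 < 10 < 11 < 12 < 13 on the vertex set. Then K (dimension 2) consists of the simplices:

  0-simplices (13): [1], [2], [3], [4], [5], [6], [7], [8], [9], [10], [11], [12], [13]
  1-simplices (30): (30 of them)
  2-simplices (16): (16 of them)

Hence C_0 ≅ Z^13, C_1 ≅ Z^30, C_2 ≅ Z^16.

∂_1: C_1 → C_0 maps an edge to its endpoints' difference, ∂[p,q] = q − p.
As a 13×30 matrix over Z this has rank 11, with invariant factors (1,1,1,1,1,1,1,1,1,1,1).

∂_2: C_2 → C_1 maps a triangle to the signed sum of its edges. For instance
  ∂[1,3,8] = [3,8] − [1,8] + [1,3],
  ∂[6,10,13] = [10,13] − [6,13] + [6,10].
The resulting 30×16 matrix has rank 15, and its Smith normal form has invariant factors (1,1,1,1,1,1,1,1,1,1,1,1,1,1,1).

Reading off H_k = ker ∂_k / im ∂_{k+1}:

  H_0: rank C_0 − rank ∂_1 = 13 − 11 = 2, and the invariant factors of ∂_1 are all 1, so H_0 ≅ Z^2.
  H_1: rank ker ∂_1 − rank ∂_2 = (30 − 11) − 15 = 4, and the invariant factors of ∂_2 are all 1, so H_1 ≅ Z^4.
  H_2: rank ker ∂_2 − rank ∂_3 = (16 − 15) − 0 = 1, and there is no ∂_3, so H_2 ≅ Z.

(K is a triangulation of the disjoint union of a wedge of 2 circles and the torus T^2.)

H_0 = Z^2,  H_1 = Z^4,  H_2 = Z.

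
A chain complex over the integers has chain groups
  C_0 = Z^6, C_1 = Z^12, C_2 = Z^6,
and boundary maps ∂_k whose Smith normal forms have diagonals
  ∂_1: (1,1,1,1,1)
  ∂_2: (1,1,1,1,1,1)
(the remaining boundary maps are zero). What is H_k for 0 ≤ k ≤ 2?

H_0: b_0 = 6 − 0 − 5 = 1; torsion from ∂_1 factors > 1: none. So H_0 = Z.
H_1: b_1 = 12 − 5 − 6 = 1; torsion from ∂_2 factors > 1: none. So H_1 = Z.
H_2: b_2 = 6 − 6 − 0 = 0; torsion from ∂_3 factors > 1: none. So H_2 = 0.

H_0 = Z,  H_1 = Z,  H_2 = 0.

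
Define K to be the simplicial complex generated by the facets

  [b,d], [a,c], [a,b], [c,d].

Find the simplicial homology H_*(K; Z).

H_0 ≅ Z,  H_1 ≅ Z.

K has 4 vertices, 4 edges.
rank ∂_0 = 0, rank ∂_1 = 3 ⇒ b_0 = 4 − 0 − 3 = 1; all invariant factors of ∂_1 are 1 so no torsion. So H_0 = Z.
rank ∂_1 = 3, rank ∂_2 = 0 ⇒ b_1 = 4 − 3 − 0 = 1. So H_1 = Z.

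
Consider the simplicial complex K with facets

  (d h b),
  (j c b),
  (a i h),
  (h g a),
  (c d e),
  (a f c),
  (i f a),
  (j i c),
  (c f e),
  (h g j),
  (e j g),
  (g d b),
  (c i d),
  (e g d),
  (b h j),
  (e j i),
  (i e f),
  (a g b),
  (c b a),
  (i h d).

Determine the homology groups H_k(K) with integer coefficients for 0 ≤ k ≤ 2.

Order the vertices as a < b < c < d < e < f < g < h < i < j. Listing each simplex with vertices in this order, K has dimension 2 with simplices:

  0-simplices (10): a, b, c, d, e, f, g, h, i, j
  1-simplices (30): ab, ac, af, ag, ah, ai, bc, bd, bg, bh, bj, cd, ce, cf, ci, cj, de, dg, dh, di, ef, eg, ei, ej, fi, gh, gj, hi, hj, ij
  2-simplices (20): abc, abg, acf, afi, agh, ahi, bcj, bdg, bdh, bhj, cde, cdi, cef, cij, deg, dhi, efi, egj, eij, ghj

so the chain groups are C_0 ≅ Z^10, C_1 ≅ Z^30, C_2 ≅ Z^20.

∂_1: C_1 → C_0 is given by ∂[p,q] = [q] − [p].
As a 10×30 matrix over Z this has rank 9, with invariant factors (1,1,1,1,1,1,1,1,1).

The boundary map ∂_2: C_2 → C_1 maps a triangle to the signed sum of its edges. For instance
  ∂bdh = dh − bh + bd,
  ∂bdg = dg − bg + bd.
As a 30×20 matrix over Z this has rank 20, with invariant factors (1,1,1,1,1,1,1,1,1,1,1,1,1,1,1,1,1,1,1,2).

From H_k ≅ ker(∂_k) / im(∂_{k+1}) we obtain:

  H_0: rank C_0 − rank ∂_1 = 10 − 9 = 1, and the invariant factors of ∂_1 are all 1, so H_0 ≅ Z.
  H_1: rank ker ∂_1 − rank ∂_2 = (30 − 9) − 20 = 1, and ∂_2 has invariant factor 2 > 1, so H_1 ≅ Z ⊕ Z/2.
  H_2: rank ker ∂_2 − rank ∂_3 = (20 − 20) − 0 = 0, and there is no ∂_3, so H_2 ≅ 0.

H_0 ≅ Z,  H_1 ≅ Z ⊕ Z/2,  H_2 = 0.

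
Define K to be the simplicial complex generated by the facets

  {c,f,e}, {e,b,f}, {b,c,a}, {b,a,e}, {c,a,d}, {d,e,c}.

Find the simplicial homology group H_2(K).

Order the vertices as a < b < c < d < e < f. Listing each simplex with vertices in this order, K has dimension 2 with simplices:

  0-simplices (6): a, b, c, d, e, f
  1-simplices (12): ab, ac, ad, ae, bc, be, bf, cd, ce, cf, de, ef
  2-simplices (6): abc, abe, acd, bef, cde, cef

giving chain groups C_0 ≅ Z^6, C_1 ≅ Z^12, C_2 ≅ Z^6.

Boundary ∂_1: C_1 → C_0 sends each edge [p,q] (with p < q) to q − p. For instance
  ∂cd = d − c.
This gives a 6×12 integer matrix of rank 5; reducing to Smith normal form yields diagonal entries (1,1,1,1,1).

∂_2: C_2 → C_1 sends each 2-simplex [p,q,r] to [q,r] − [p,r] + [p,q]. For instance
  ∂cde = de − ce + cd,
  ∂bef = ef − bf + be.
As a 12×6 matrix over Z this has rank 6, with invariant factors (1,1,1,1,1,1).

Reading off H_k = ker ∂_k / im ∂_{k+1}:

  H_2: rank ker ∂_2 − rank ∂_3 = (6 − 6) − 0 = 0, and there is no ∂_3, so H_2 ≅ 0.

H_2 ≅ 0.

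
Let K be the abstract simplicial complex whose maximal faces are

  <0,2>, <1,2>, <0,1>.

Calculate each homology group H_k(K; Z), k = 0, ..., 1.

H_0 ≅ Z,  H_1 ≅ Z.

Fix the vertex order 0 < 1 < 2 and write every simplex with vertices in increasing order. Then dim K = 1 and the simplices of K are:

  0-simplices (3): [0], [1], [2]
  1-simplices (3): [0,1], [0,2], [1,2]

Hence C_0 ≅ Z^3, C_1 ≅ Z^3.

∂_1: C_1 → C_0 maps an edge to its endpoints' difference, ∂[p,q] = q − p. For instance
  ∂[0,2] = [2] − [0].
The 3×3 boundary matrix has rank 2 and Smith normal form diag(1,1).

Reading off H_k = ker ∂_k / im ∂_{k+1}:

  H_0: rank C_0 − rank ∂_1 = 3 − 2 = 1, and the invariant factors of ∂_1 are all 1, so H_0 = Z.
  H_1: rank ker ∂_1 − rank ∂_2 = (3 − 2) − 0 = 1, and there is no ∂_2, so H_1 = Z.

(K is a triangulation of the circle S^1.)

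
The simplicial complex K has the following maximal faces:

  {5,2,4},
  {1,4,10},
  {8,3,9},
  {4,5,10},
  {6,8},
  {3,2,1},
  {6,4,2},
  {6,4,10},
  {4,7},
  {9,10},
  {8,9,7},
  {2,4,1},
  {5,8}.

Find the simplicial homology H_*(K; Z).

H_0 = Z,  H_1 = Z^4,  H_2 = 0.

Take the total order 1 < 2 < 3 < 4 < 5 < 6 < 7 < 8 < 9 < 10 on the vertex set. Then K (dimension 2) consists of the simplices:

  0-simplices (10): [1], [2], [3], [4], [5], [6], [7], [8], [9], [10]
  1-simplices (22): [1,2], [1,3], [1,4], [1,10], [2,3], [2,4], [2,5], [2,6], [3,8], [3,9], [4,5], [4,6], [4,7], [4,10], [5,8], [5,10], [6,8], [6,10], [7,8], [7,9], [8,9], [9,10]
  2-simplices (9): [1,2,3], [1,2,4], [1,4,10], [2,4,5], [2,4,6], [3,8,9], [4,5,10], [4,6,10], [7,8,9]

Hence C_0 ≅ Z^10, C_1 ≅ Z^22, C_2 ≅ Z^9.

Boundary ∂_1: C_1 → C_0 maps an edge to its endpoints' difference, ∂[p,q] = q − p. For instance
  ∂[7,8] = [8] − [7].
This gives a 10×22 integer matrix of rank 9; reducing to Smith normal form yields diagonal entries (1,1,1,1,1,1,1,1,1).

Boundary ∂_2: C_2 → C_1 maps a triangle to the signed sum of its edges. For instance
  ∂[1,4,10] = [4,10] − [1,10] + [1,4],
  ∂[7,8,9] = [8,9] − [7,9] + [7,8].
The 22×9 boundary matrix has rank 9 and Smith normal form diag(1,1,1,1,1,1,1,1,1).

Now H_k = ker ∂_k / im ∂_{k+1}, so:

  H_0: rank C_0 − rank ∂_1 = 10 − 9 = 1, and the invariant factors of ∂_1 are all 1, so H_0 = Z.
  H_1: rank ker ∂_1 − rank ∂_2 = (22 − 9) − 9 = 4, and the invariant factors of ∂_2 are all 1, so H_1 = Z^4.
  H_2: rank ker ∂_2 − rank ∂_3 = (9 − 9) − 0 = 0, and there is no ∂_3, so H_2 = 0.

As a check, the Euler characteristic is 10 − 22 + 9 = -3, which agrees with 1 − 4 + 0 = -3.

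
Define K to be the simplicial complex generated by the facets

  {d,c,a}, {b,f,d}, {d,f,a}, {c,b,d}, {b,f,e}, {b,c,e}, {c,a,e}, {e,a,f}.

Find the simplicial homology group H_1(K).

Order the vertices as a < b < c < d < e < f. Listing each simplex with vertices in this order, K has dimension 2 with simplices:

  0-simplices (6): a, b, c, d, e, f
  1-simplices (12): ac, ad, ae, af, bc, bd, be, bf, cd, ce, df, ef
  2-simplices (8): acd, ace, adf, aef, bcd, bce, bdf, bef

giving chain groups C_0 ≅ Z^6, C_1 ≅ Z^12, C_2 ≅ Z^8.

The boundary map ∂_1: C_1 → C_0 sends each edge [p,q] (with p < q) to q − p. For instance
  ∂bc = c − b.
The 6×12 boundary matrix has rank 5 and Smith normal form diag(1,1,1,1,1).

∂_2: C_2 → C_1 sends each 2-simplex [p,q,r] to [q,r] − [p,r] + [p,q]. For instance
  ∂acd = cd − ad + ac,
  ∂bcd = cd − bd + bc.
The 12×8 boundary matrix has rank 7 and Smith normal form diag(1,1,1,1,1,1,1).

Computing H_k = (kernel of ∂_k) / (image of ∂_{k+1}):

  H_1: rank ker ∂_1 − rank ∂_2 = (12 − 5) − 7 = 0, and the invariant factors of ∂_2 are all 1, so H_1 = 0.

(K is a triangulation of the 2-sphere S^2.)

H_1 = 0.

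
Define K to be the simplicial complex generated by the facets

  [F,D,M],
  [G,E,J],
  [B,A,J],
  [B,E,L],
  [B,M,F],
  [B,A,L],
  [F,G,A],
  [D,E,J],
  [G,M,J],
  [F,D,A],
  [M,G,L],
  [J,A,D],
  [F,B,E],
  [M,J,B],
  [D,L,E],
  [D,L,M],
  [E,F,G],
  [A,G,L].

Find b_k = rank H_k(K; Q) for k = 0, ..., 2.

b_0 = 1, b_1 = 2, b_2 = 1.

Order the vertices as A < B < D < E < F < G < J < L < M. Listing each simplex with vertices in this order, K has dimension 2 with simplices:

  0-simplices (9): A, B, D, E, F, G, J, L, M
  1-simplices (27): AB, AD, AF, AG, AJ, AL, BE, BF, BJ, BL, BM, DE, DF, DJ, DL, DM, EF, EG, EJ, EL, FG, FM, GJ, GL, GM, JM, LM
  2-simplices (18): ABJ, ABL, ADF, ADJ, AFG, AGL, BEF, BEL, BFM, BJM, DEJ, DEL, DFM, DLM, EFG, EGJ, GJM, GLM

Hence C_0 ≅ Z^9, C_1 ≅ Z^27, C_2 ≅ Z^18.

Boundary ∂_1: C_1 → C_0 is given by ∂[p,q] = [q] − [p]. For instance
  ∂EL = L − E.
This gives a 9×27 integer matrix of rank 8; reducing to Smith normal form yields diagonal entries (1,1,1,1,1,1,1,1).

The boundary map ∂_2: C_2 → C_1 acts by ∂[p,q,r] = [q,r] − [p,r] + [p,q]. For instance
  ∂BJM = JM − BM + BJ,
  ∂DLM = LM − DM + DL.
The 27×18 boundary matrix has rank 17 and Smith normal form diag(1,1,1,1,1,1,1,1,1,1,1,1,1,1,1,1,1).

From H_k ≅ ker(∂_k) / im(∂_{k+1}) we obtain:

  H_0: rank C_0 − rank ∂_1 = 9 − 8 = 1, and the invariant factors of ∂_1 are all 1, so H_0 ≅ Z.
  H_1: rank ker ∂_1 − rank ∂_2 = (27 − 8) − 17 = 2, and the invariant factors of ∂_2 are all 1, so H_1 ≅ Z^2.
  H_2: rank ker ∂_2 − rank ∂_3 = (18 − 17) − 0 = 1, and there is no ∂_3, so H_2 ≅ Z.

As a check, the Euler characteristic is 9 − 27 + 18 = 0, which agrees with 1 − 2 + 1 = 0.

Hence the Betti numbers are b_0 = 1, b_1 = 2, b_2 = 1.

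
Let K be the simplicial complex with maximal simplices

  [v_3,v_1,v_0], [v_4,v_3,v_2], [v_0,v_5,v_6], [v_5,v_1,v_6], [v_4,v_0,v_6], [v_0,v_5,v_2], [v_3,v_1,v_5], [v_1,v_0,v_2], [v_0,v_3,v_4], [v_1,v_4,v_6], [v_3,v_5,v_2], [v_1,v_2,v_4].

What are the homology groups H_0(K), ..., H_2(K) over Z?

H_0 = Z,  H_1 = Z/2,  H_2 = 0.

Order the vertices as v_0 < v_1 < v_2 < v_3 < v_4 < v_5 < v_6. Listing each simplex with vertices in this order, K has dimension 2 with simplices:

  0-simplices (7): [v_0], [v_1], [v_2], [v_3], [v_4], [v_5], [v_6]
  1-simplices (18): (18 of them)
  2-simplices (12): (12 of them)

so the chain groups are C_0 ≅ Z^7, C_1 ≅ Z^18, C_2 ≅ Z^12.

∂_1: C_1 → C_0 sends each edge [p,q] (with p < q) to q − p. For instance
  ∂[v_3,v_5] = [v_5] − [v_3].
The resulting 7×18 matrix has rank 6, and its Smith normal form has invariant factors (1,1,1,1,1,1).

Boundary ∂_2: C_2 → C_1 sends each 2-simplex [p,q,r] to [q,r] − [p,r] + [p,q]. For instance
  ∂[v_0,v_1,v_3] = [v_1,v_3] − [v_0,v_3] + [v_0,v_1],
  ∂[v_2,v_3,v_5] = [v_3,v_5] − [v_2,v_5] + [v_2,v_3].
As a 18×12 matrix over Z this has rank 12, with invariant factors (1,1,1,1,1,1,1,1,1,1,1,2).

Computing H_k = (kernel of ∂_k) / (image of ∂_{k+1}):

  H_0: rank C_0 − rank ∂_1 = 7 − 6 = 1, and the invariant factors of ∂_1 are all 1, so H_0 ≅ Z.
  H_1: rank ker ∂_1 − rank ∂_2 = (18 − 6) − 12 = 0, and ∂_2 has invariant factor 2 > 1, so H_1 ≅ Z/2.
  H_2: rank ker ∂_2 − rank ∂_3 = (12 − 12) − 0 = 0, and there is no ∂_3, so H_2 ≅ 0.

As a check, the Euler characteristic is 7 − 18 + 12 = 1, which agrees with 1 − 0 + 0 = 1.
(K is a triangulation of the real projective plane RP^2.)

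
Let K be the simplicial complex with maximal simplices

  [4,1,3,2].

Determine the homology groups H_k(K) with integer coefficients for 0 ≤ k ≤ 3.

H_0 = Z,  H_1 = 0,  H_2 = 0,  H_3 = 0.

Fix the vertex order 1 < 2 < 3 < 4 and write every simplex with vertices in increasing order. Then dim K = 3 and the simplices of K are:

  0-simplices (4): [1], [2], [3], [4]
  1-simplices (6): [1,2], [1,3], [1,4], [2,3], [2,4], [3,4]
  2-simplices (4): [1,2,3], [1,2,4], [1,3,4], [2,3,4]
  3-simplices (1): [1,2,3,4]

so the chain groups are C_0 ≅ Z^4, C_1 ≅ Z^6, C_2 ≅ Z^4, C_3 ≅ Z^1.

Boundary ∂_1: C_1 → C_0 maps an edge to its endpoints' difference, ∂[p,q] = q − p. For instance
  ∂[1,2] = [2] − [1].
The 4×6 boundary matrix has rank 3 and Smith normal form diag(1,1,1).

∂_2: C_2 → C_1 acts by ∂[p,q,r] = [q,r] − [p,r] + [p,q]. For instance
  ∂[1,2,3] = [2,3] − [1,3] + [1,2],
  ∂[2,3,4] = [3,4] − [2,4] + [2,3].
The resulting 6×4 matrix has rank 3, and its Smith normal form has invariant factors (1,1,1).

∂_3: C_3 → C_2 sends each 3-simplex σ to the alternating sum Σ_i (−1)^i (σ with its i-th vertex removed). For instance
  ∂[1,2,3,4] = [2,3,4] − [1,3,4] + [1,2,4] − [1,2,3].
This gives a 4×1 integer matrix of rank 1; reducing to Smith normal form yields diagonal entries (1).

Now H_k = ker ∂_k / im ∂_{k+1}, so:

  H_0: rank C_0 − rank ∂_1 = 4 − 3 = 1, and the invariant factors of ∂_1 are all 1, so H_0 = Z.
  H_1: rank ker ∂_1 − rank ∂_2 = (6 − 3) − 3 = 0, and the invariant factors of ∂_2 are all 1, so H_1 = 0.
  H_2: rank ker ∂_2 − rank ∂_3 = (4 − 3) − 1 = 0, and the invariant factors of ∂_3 are all 1, so H_2 = 0.
  H_3: rank ker ∂_3 − rank ∂_4 = (1 − 1) − 0 = 0, and there is no ∂_4, so H_3 = 0.

As a check, the Euler characteristic is 4 − 6 + 4 − 1 = 1, which agrees with 1 − 0 + 0 − 0 = 1.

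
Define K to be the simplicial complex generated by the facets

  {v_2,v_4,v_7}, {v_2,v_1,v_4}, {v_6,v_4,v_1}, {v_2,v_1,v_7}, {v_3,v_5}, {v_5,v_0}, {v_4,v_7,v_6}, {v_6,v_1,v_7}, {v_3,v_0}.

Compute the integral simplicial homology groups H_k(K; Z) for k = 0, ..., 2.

H_0 ≅ Z^2,  H_1 ≅ Z,  H_2 ≅ Z.

Order the vertices as v_0 < v_1 < v_2 < v_3 < v_4 < v_5 < v_6 < v_7. Listing each simplex with vertices in this order, K has dimension 2 with simplices:

  0-simplices (8): [v_0], [v_1], [v_2], [v_3], [v_4], [v_5], [v_6], [v_7]
  1-simplices (12): [v_0,v_3], [v_0,v_5], [v_1,v_2], [v_1,v_4], [v_1,v_6], [v_1,v_7], [v_2,v_4], [v_2,v_7], [v_3,v_5], [v_4,v_6], [v_4,v_7], [v_6,v_7]
  2-simplices (6): [v_1,v_2,v_4], [v_1,v_2,v_7], [v_1,v_4,v_6], [v_1,v_6,v_7], [v_2,v_4,v_7], [v_4,v_6,v_7]

Hence C_0 ≅ Z^8, C_1 ≅ Z^12, C_2 ≅ Z^6.

Boundary ∂_1: C_1 → C_0 is given by ∂[p,q] = [q] − [p]. For instance
  ∂[v_1,v_7] = [v_7] − [v_1].
As a 8×12 matrix over Z this has rank 6, with invariant factors (1,1,1,1,1,1).

Boundary ∂_2: C_2 → C_1 sends each 2-simplex [p,q,r] to [q,r] − [p,r] + [p,q]. For instance
  ∂[v_1,v_2,v_4] = [v_2,v_4] − [v_1,v_4] + [v_1,v_2],
  ∂[v_1,v_2,v_7] = [v_2,v_7] − [v_1,v_7] + [v_1,v_2].
The 12×6 boundary matrix has rank 5 and Smith normal form diag(1,1,1,1,1).

Reading off H_k = ker ∂_k / im ∂_{k+1}:

  H_0: rank C_0 − rank ∂_1 = 8 − 6 = 2, and the invariant factors of ∂_1 are all 1, so H_0 ≅ Z^2.
  H_1: rank ker ∂_1 − rank ∂_2 = (12 − 6) − 5 = 1, and the invariant factors of ∂_2 are all 1, so H_1 ≅ Z.
  H_2: rank ker ∂_2 − rank ∂_3 = (6 − 5) − 0 = 1, and there is no ∂_3, so H_2 ≅ Z.

As a check, the Euler characteristic is 8 − 12 + 6 = 2, which agrees with 2 − 1 + 1 = 2.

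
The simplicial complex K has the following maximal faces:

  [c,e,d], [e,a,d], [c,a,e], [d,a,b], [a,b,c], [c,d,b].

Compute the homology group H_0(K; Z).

We work with the vertex ordering a < b < c < d < e. The simplices of K, each written with vertices in increasing order, are:

  0-simplices (5): a, b, c, d, e
  1-simplices (9): ab, ac, ad, ae, bc, bd, cd, ce, de
  2-simplices (6): abc, abd, ace, ade, bcd, cde

Hence C_0 ≅ Z^5, C_1 ≅ Z^9, C_2 ≅ Z^6.

∂_1: C_1 → C_0 is given by ∂[p,q] = [q] − [p]. For instance
  ∂bc = c − b.
As a 5×9 matrix over Z this has rank 4, with invariant factors (1,1,1,1).

∂_2: C_2 → C_1 acts by ∂[p,q,r] = [q,r] − [p,r] + [p,q]. For instance
  ∂ade = de − ae + ad,
  ∂abc = bc − ac + ab.
As a 9×6 matrix over Z this has rank 5, with invariant factors (1,1,1,1,1).

Reading off H_k = ker ∂_k / im ∂_{k+1}:

  H_0: rank C_0 − rank ∂_1 = 5 − 4 = 1, and the invariant factors of ∂_1 are all 1, so H_0 = Z.

H_0 ≅ Z.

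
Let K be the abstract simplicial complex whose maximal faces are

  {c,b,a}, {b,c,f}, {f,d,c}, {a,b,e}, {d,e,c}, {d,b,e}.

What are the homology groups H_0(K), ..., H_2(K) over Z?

Fix the vertex order a < b < c < d < e < f and write every simplex with vertices in increasing order. Then dim K = 2 and the simplices of K are:

  0-simplices (6): a, b, c, d, e, f
  1-simplices (12): ab, ac, ae, bc, bd, be, bf, cd, ce, cf, de, df
  2-simplices (6): abc, abe, bcf, bde, cde, cdf

Hence C_0 ≅ Z^6, C_1 ≅ Z^12, C_2 ≅ Z^6.

Boundary ∂_1: C_1 → C_0 is given by ∂[p,q] = [q] − [p]. For instance
  ∂bc = c − b.
The 6×12 boundary matrix has rank 5 and Smith normal form diag(1,1,1,1,1).

∂_2: C_2 → C_1 sends each 2-simplex [p,q,r] to [q,r] − [p,r] + [p,q]. For instance
  ∂cde = de − ce + cd,
  ∂bcf = cf − bf + bc.
The resulting 12×6 matrix has rank 6, and its Smith normal form has invariant factors (1,1,1,1,1,1).

Reading off H_k = ker ∂_k / im ∂_{k+1}:

  H_0: rank C_0 − rank ∂_1 = 6 − 5 = 1, and the invariant factors of ∂_1 are all 1, so H_0 = Z.
  H_1: rank ker ∂_1 − rank ∂_2 = (12 − 5) − 6 = 1, and the invariant factors of ∂_2 are all 1, so H_1 = Z.
  H_2: rank ker ∂_2 − rank ∂_3 = (6 − 6) − 0 = 0, and there is no ∂_3, so H_2 = 0.

H_0 ≅ Z,  H_1 ≅ Z,  H_2 = 0.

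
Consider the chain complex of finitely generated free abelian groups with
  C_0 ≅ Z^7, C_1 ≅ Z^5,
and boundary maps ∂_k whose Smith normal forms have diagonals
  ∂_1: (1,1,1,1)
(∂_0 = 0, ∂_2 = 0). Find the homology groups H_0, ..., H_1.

H_0: b_0 = 7 − 0 − 4 = 3; torsion from ∂_1 factors > 1: none. So H_0 ≅ Z^3.
H_1: b_1 = 5 − 4 − 0 = 1; torsion from ∂_2 factors > 1: none. So H_1 ≅ Z.

H_0 ≅ Z^3,  H_1 ≅ Z.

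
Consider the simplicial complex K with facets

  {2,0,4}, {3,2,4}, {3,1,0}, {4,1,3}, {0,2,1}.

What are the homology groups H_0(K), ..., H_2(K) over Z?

H_0 = Z,  H_1 = Z,  H_2 = 0.

K has 5 vertices, 10 edges, 5 triangles.
rank ∂_0 = 0, rank ∂_1 = 4 ⇒ b_0 = 5 − 0 − 4 = 1; all invariant factors of ∂_1 are 1 so no torsion. So H_0 ≅ Z.
rank ∂_1 = 4, rank ∂_2 = 5 ⇒ b_1 = 10 − 4 − 5 = 1; all invariant factors of ∂_2 are 1 so no torsion. So H_1 ≅ Z.
rank ∂_2 = 5, rank ∂_3 = 0 ⇒ b_2 = 5 − 5 − 0 = 0. So H_2 ≅ 0.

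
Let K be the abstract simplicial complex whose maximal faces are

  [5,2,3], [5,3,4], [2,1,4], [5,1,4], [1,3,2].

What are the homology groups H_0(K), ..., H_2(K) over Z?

Fix the vertex order 1 < 2 < 3 < 4 < 5 and write every simplex with vertices in increasing order. Then dim K = 2 and the simplices of K are:

  0-simplices (5): [1], [2], [3], [4], [5]
  1-simplices (10): [1,2], [1,3], [1,4], [1,5], [2,3], [2,4], [2,5], [3,4], [3,5], [4,5]
  2-simplices (5): [1,2,3], [1,2,4], [1,4,5], [2,3,5], [3,4,5]

giving chain groups C_0 ≅ Z^5, C_1 ≅ Z^10, C_2 ≅ Z^5.

The boundary map ∂_1: C_1 → C_0 sends each edge [p,q] (with p < q) to q − p. For instance
  ∂[2,5] = [5] − [2].
This gives a 5×10 integer matrix of rank 4; reducing to Smith normal form yields diagonal entries (1,1,1,1).

The boundary map ∂_2: C_2 → C_1 acts by ∂[p,q,r] = [q,r] − [p,r] + [p,q]. For instance
  ∂[1,4,5] = [4,5] − [1,5] + [1,4],
  ∂[1,2,3] = [2,3] − [1,3] + [1,2].
As a 10×5 matrix over Z this has rank 5, with invariant factors (1,1,1,1,1).

From H_k ≅ ker(∂_k) / im(∂_{k+1}) we obtain:

  H_0: rank C_0 − rank ∂_1 = 5 − 4 = 1, and the invariant factors of ∂_1 are all 1, so H_0 = Z.
  H_1: rank ker ∂_1 − rank ∂_2 = (10 − 4) − 5 = 1, and the invariant factors of ∂_2 are all 1, so H_1 = Z.
  H_2: rank ker ∂_2 − rank ∂_3 = (5 − 5) − 0 = 0, and there is no ∂_3, so H_2 = 0.

(K is a triangulation of the Möbius band.)

H_0 ≅ Z,  H_1 ≅ Z,  H_2 = 0.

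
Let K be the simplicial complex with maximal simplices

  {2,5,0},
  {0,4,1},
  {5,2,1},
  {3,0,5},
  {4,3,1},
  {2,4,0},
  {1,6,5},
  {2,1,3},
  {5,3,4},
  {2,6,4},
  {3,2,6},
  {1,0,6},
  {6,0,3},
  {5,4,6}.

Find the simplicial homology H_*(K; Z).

H_0 = Z,  H_1 = Z^2,  H_2 = Z.

Fix the vertex order 0 < 1 < 2 < 3 < 4 < 5 < 6 and write every simplex with vertices in increasing order. Then dim K = 2 and the simplices of K are:

  0-simplices (7): [0], [1], [2], [3], [4], [5], [6]
  1-simplices (21): [0,1], [0,2], [0,3], [0,4], [0,5], [0,6], [1,2], [1,3], [1,4], [1,5], [1,6], [2,3], [2,4], [2,5], [2,6], [3,4], [3,5], [3,6], [4,5], [4,6], [5,6]
  2-simplices (14): [0,1,4], [0,1,6], [0,2,4], [0,2,5], [0,3,5], [0,3,6], [1,2,3], [1,2,5], [1,3,4], [1,5,6], [2,3,6], [2,4,6], [3,4,5], [4,5,6]

so the chain groups are C_0 ≅ Z^7, C_1 ≅ Z^21, C_2 ≅ Z^14.

∂_1: C_1 → C_0 is given by ∂[p,q] = [q] − [p].
The 7×21 boundary matrix has rank 6 and Smith normal form diag(1,1,1,1,1,1).

Boundary ∂_2: C_2 → C_1 sends each 2-simplex [p,q,r] to [q,r] − [p,r] + [p,q]. For instance
  ∂[4,5,6] = [5,6] − [4,6] + [4,5],
  ∂[3,4,5] = [4,5] − [3,5] + [3,4].
The 21×14 boundary matrix has rank 13 and Smith normal form diag(1,1,1,1,1,1,1,1,1,1,1,1,1).

Now H_k = ker ∂_k / im ∂_{k+1}, so:

  H_0: rank C_0 − rank ∂_1 = 7 − 6 = 1, and the invariant factors of ∂_1 are all 1, so H_0 ≅ Z.
  H_1: rank ker ∂_1 − rank ∂_2 = (21 − 6) − 13 = 2, and the invariant factors of ∂_2 are all 1, so H_1 ≅ Z^2.
  H_2: rank ker ∂_2 − rank ∂_3 = (14 − 13) − 0 = 1, and there is no ∂_3, so H_2 ≅ Z.

As a check, the Euler characteristic is 7 − 21 + 14 = 0, which agrees with 1 − 2 + 1 = 0.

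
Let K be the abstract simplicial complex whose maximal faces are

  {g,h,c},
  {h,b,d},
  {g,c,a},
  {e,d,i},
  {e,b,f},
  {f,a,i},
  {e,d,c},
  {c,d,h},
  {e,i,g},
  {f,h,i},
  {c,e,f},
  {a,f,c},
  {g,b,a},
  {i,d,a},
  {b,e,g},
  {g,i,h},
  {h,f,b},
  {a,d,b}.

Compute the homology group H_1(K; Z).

We work with the vertex ordering a < b < c < d < e < f < g < h < i. The simplices of K, each written with vertices in increasing order, are:

  0-simplices (9): a, b, c, d, e, f, g, h, i
  1-simplices (27): ab, ac, ad, af, ag, ai, bd, be, bf, bg, bh, cd, ce, cf, cg, ch, de, dh, di, ef, eg, ei, fh, fi, gh, gi, hi
  2-simplices (18): abd, abg, acf, acg, adi, afi, bdh, bef, beg, bfh, cde, cdh, cef, cgh, dei, egi, fhi, ghi

so the chain groups are C_0 ≅ Z^9, C_1 ≅ Z^27, C_2 ≅ Z^18.

Boundary ∂_1: C_1 → C_0 maps an edge to its endpoints' difference, ∂[p,q] = q − p. For instance
  ∂gh = h − g.
As a 9×27 matrix over Z this has rank 8, with invariant factors (1,1,1,1,1,1,1,1).

∂_2: C_2 → C_1 acts by ∂[p,q,r] = [q,r] − [p,r] + [p,q]. For instance
  ∂fhi = hi − fi + fh,
  ∂acf = cf − af + ac.
This gives a 27×18 integer matrix of rank 17; reducing to Smith normal form yields diagonal entries (1,1,1,1,1,1,1,1,1,1,1,1,1,1,1,1,1).

Reading off H_k = ker ∂_k / im ∂_{k+1}:

  H_1: rank ker ∂_1 − rank ∂_2 = (27 − 8) − 17 = 2, and the invariant factors of ∂_2 are all 1, so H_1 ≅ Z^2.

H_1 ≅ Z^2.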